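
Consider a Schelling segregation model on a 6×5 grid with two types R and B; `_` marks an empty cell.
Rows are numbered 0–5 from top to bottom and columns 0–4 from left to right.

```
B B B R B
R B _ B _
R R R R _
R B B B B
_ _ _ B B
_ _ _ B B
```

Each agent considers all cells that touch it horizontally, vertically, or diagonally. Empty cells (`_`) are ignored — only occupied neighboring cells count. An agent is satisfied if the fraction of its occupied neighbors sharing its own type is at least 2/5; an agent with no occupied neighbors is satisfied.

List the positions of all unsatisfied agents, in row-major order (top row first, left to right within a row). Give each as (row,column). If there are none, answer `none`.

(0,3), (2,2), (2,3), (3,1)

(0,0)B 2/3 satisfied
(0,1)B 3/4 satisfied
(0,2)B 3/4 satisfied
(0,3)R 0/3 not
(0,4)B 1/2 satisfied
(1,0)R 2/5 satisfied
(1,1)B 3/7 satisfied
(1,3)B 2/5 satisfied
(2,0)R 3/5 satisfied
(2,1)R 4/7 satisfied
(2,2)R 2/7 not
(2,3)R 1/5 not
(3,0)R 2/3 satisfied
(3,1)B 1/5 not
(3,2)B 3/6 satisfied
(3,3)B 4/6 satisfied
(3,4)B 3/4 satisfied
(4,3)B 6/6 satisfied
(4,4)B 5/5 satisfied
(5,3)B 3/3 satisfied
(5,4)B 3/3 satisfied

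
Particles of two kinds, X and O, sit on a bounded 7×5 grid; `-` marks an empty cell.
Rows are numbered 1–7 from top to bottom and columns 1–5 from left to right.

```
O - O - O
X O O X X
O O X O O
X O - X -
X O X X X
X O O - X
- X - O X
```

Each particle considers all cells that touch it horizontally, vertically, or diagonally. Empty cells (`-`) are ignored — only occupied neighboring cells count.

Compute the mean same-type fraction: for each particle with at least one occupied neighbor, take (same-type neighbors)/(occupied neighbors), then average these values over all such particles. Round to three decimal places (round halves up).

0.451

(1,1)O 1/2
(1,3)O 2/3
(1,5)O 0/2
(2,1)X 0/4
(2,2)O 5/7
(2,3)O 4/6
(2,4)X 2/7
(2,5)X 1/4
(3,1)O 3/5
(3,2)O 4/7
(3,3)X 2/7
(3,4)O 2/6
(3,5)O 1/4
(4,1)X 1/5
(4,2)O 3/7
(4,4)X 4/6
(5,1)X 2/5
(5,2)O 3/7
(5,3)X 2/6
(5,4)X 4/5
(5,5)X 3/3
(6,1)X 2/4
(6,2)O 2/6
(6,3)O 3/6
(6,5)X 3/4
(7,2)X 1/3
(7,4)O 1/3
(7,5)X 1/2
Sum over 28 particles: 1/2 + 2/3 + 0/2 + 0/4 + 5/7 + 4/6 + 2/7 + 1/4 + 3/5 + 4/7 + 2/7 + 2/6 + 1/4 + 1/5 + 3/7 + 4/6 + 2/5 + 3/7 + 2/6 + 4/5 + 3/3 + 2/4 + 2/6 + 3/6 + 3/4 + 1/3 + 1/3 + 1/2 = 1061/84; mean = 1061/84 ÷ 28 = 1061/2352 = 0.451105… → 0.451.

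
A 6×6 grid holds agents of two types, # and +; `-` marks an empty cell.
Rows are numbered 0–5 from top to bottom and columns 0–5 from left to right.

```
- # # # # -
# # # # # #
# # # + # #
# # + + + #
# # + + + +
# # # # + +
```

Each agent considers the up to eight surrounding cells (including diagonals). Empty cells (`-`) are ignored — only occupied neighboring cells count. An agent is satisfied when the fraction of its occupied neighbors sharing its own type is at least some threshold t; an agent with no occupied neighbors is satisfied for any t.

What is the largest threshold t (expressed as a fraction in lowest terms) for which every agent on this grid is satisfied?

(0,1)# 4/4
(0,2)# 5/5
(0,3)# 5/5
(0,4)# 4/4
(1,0)# 4/4
(1,1)# 7/7
(1,2)# 7/8
(1,3)# 7/8
(1,4)# 6/7
(1,5)# 4/4
(2,0)# 5/5
(2,1)# 7/8
(2,2)# 5/8
(2,3)+ 3/8
(2,4)# 5/8
(2,5)# 4/5
(3,0)# 5/5
(3,1)# 6/8
(3,2)+ 4/8
(3,3)+ 6/8
(3,4)+ 5/8
(3,5)# 2/5
(4,0)# 5/5
(4,1)# 6/8
(4,2)+ 3/8
(4,3)+ 6/8
(4,4)+ 6/8
(4,5)+ 4/5
(5,0)# 3/3
(5,1)# 4/5
(5,2)# 3/5
(5,3)# 1/5
(5,4)+ 4/5
(5,5)+ 3/3
The smallest same-type fraction is 1/5 at (5,3), which reduces to 1/5. Any threshold above that leaves this agent unsatisfied.

1/5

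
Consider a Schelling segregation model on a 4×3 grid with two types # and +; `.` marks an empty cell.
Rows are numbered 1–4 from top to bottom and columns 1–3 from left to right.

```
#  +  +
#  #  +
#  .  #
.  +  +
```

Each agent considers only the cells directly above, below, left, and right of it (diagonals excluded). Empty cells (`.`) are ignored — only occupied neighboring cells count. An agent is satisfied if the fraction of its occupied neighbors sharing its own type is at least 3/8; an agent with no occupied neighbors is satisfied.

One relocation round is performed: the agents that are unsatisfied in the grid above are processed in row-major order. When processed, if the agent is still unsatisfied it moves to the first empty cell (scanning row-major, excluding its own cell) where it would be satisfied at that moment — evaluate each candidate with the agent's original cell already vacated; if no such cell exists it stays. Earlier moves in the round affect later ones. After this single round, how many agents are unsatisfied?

Initially unsatisfied (in order): (1,2), (2,2), (2,3), (3,3).
  (1,2) → (4,1).
  (2,2): now satisfied by earlier moves; stays.
  (2,3): no empty cell satisfies it; stays.
  (3,3) → (1,2).
Resulting grid:
# # +
# # +
# . .
+ + +
All satisfied now.

0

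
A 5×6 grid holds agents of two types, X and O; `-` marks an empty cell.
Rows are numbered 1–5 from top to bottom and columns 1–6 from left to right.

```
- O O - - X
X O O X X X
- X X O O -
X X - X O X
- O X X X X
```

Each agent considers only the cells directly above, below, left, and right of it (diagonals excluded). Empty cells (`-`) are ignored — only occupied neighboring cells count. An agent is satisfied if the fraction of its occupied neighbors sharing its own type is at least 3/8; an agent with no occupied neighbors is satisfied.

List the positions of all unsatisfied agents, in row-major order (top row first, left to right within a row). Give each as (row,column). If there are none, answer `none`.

(1,2)O 2/2 ✓
(1,3)O 2/2 ✓
(1,6)X 1/1 ✓
(2,1)X 0/1 ✗
(2,2)O 2/4 ✓
(2,3)O 2/4 ✓
(2,4)X 1/3 ✗
(2,5)X 2/3 ✓
(2,6)X 2/2 ✓
(3,2)X 2/3 ✓
(3,3)X 1/3 ✗
(3,4)O 1/4 ✗
(3,5)O 2/3 ✓
(4,1)X 1/1 ✓
(4,2)X 2/3 ✓
(4,4)X 1/3 ✗
(4,5)O 1/4 ✗
(4,6)X 1/2 ✓
(5,2)O 0/2 ✗
(5,3)X 1/2 ✓
(5,4)X 3/3 ✓
(5,5)X 2/3 ✓
(5,6)X 2/2 ✓

(2,1), (2,4), (3,3), (3,4), (4,4), (4,5), (5,2)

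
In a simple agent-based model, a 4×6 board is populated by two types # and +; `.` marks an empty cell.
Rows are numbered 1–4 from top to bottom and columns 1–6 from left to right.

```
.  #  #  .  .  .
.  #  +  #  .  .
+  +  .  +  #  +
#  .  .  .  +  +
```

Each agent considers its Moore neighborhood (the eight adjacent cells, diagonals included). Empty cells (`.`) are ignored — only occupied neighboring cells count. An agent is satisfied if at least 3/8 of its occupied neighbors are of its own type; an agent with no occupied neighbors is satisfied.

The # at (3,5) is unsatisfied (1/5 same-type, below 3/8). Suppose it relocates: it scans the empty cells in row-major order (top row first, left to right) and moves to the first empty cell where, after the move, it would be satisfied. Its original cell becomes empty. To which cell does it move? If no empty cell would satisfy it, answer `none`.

Vacating (3,5). Empty cells in order:
  (1,1): 2/2 same-type → satisfied — stop here.

(1,1)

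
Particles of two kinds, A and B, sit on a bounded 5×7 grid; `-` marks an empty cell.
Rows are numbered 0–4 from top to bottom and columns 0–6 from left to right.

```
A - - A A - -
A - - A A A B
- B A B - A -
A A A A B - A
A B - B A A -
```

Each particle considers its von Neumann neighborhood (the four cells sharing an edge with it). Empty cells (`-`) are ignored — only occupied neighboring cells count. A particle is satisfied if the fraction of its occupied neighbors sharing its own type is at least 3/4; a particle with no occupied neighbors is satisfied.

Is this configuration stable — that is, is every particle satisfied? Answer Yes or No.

Row 0: (0,0)A 1/1 ✓ · (0,3)A 2/2 ✓ · (0,4)A 2/2 ✓
Row 1: (1,0)A 1/1 ✓ · (1,3)A 2/3 ✗ · (1,4)A 3/3 ✓ · (1,5)A 2/3 ✗ · (1,6)B 0/1 ✗
Row 2: (2,1)B 0/2 ✗ · (2,2)A 1/3 ✗ · (2,3)B 0/3 ✗ · (2,5)A 1/1 ✓
Row 3: (3,0)A 2/2 ✓ · (3,1)A 2/4 ✗ · (3,2)A 3/3 ✓ · (3,3)A 1/4 ✗ · (3,4)B 0/2 ✗ · (3,6)A 0/0 ✓
Row 4: (4,0)A 1/2 ✗ · (4,1)B 0/2 ✗ · (4,3)B 0/2 ✗ · (4,4)A 1/3 ✗ · (4,5)A 1/1 ✓
For instance (1,3) has only 2/3 same-type neighbors, below 3/4.

No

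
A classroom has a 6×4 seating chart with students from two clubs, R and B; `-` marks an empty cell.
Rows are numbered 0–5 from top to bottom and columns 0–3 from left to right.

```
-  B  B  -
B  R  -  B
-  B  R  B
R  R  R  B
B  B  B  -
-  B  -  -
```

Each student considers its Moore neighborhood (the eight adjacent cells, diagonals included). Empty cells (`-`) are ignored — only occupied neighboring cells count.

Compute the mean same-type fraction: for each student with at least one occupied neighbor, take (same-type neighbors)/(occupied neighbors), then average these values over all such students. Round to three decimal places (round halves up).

0.502

Row 0: (0,1)B 2/3 · (0,2)B 2/3
Row 1: (1,0)B 2/3 · (1,1)R 1/5 · (1,3)B 2/3
Row 2: (2,1)B 1/6 · (2,2)R 3/7 · (2,3)B 2/4
Row 3: (3,0)R 1/4 · (3,1)R 3/7 · (3,2)R 2/7 · (3,3)B 2/4
Row 4: (4,0)B 2/4 · (4,1)B 3/6 · (4,2)B 3/5
Row 5: (5,1)B 3/3
Sum over 16 students: 2/3 + 2/3 + 2/3 + 1/5 + 2/3 + 1/6 + 3/7 + 2/4 + 1/4 + 3/7 + 2/7 + 2/4 + 2/4 + 3/6 + 3/5 + 3/3 = 3371/420; mean = 3371/420 ÷ 16 = 3371/6720 = 0.501636… → 0.502.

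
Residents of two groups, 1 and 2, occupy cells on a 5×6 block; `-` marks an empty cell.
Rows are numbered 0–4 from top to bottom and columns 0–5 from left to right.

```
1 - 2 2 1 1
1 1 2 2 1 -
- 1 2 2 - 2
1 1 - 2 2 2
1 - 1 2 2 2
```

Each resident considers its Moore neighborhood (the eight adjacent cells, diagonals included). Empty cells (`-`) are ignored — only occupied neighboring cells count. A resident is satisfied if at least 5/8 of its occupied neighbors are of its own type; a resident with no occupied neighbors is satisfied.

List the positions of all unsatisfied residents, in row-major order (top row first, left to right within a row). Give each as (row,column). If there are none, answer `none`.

Row 0: (0,0)1 2/2 ok · (0,2)2 3/4 ok · (0,3)2 3/5 unhappy · (0,4)1 2/4 unhappy · (0,5)1 2/2 ok
Row 1: (1,0)1 3/3 ok · (1,1)1 3/6 unhappy · (1,2)2 5/7 ok · (1,3)2 5/7 ok · (1,4)1 2/6 unhappy
Row 2: (2,1)1 4/6 ok · (2,2)2 4/7 unhappy · (2,3)2 5/6 ok · (2,5)2 2/3 ok
Row 3: (3,0)1 3/3 ok · (3,1)1 4/5 ok · (3,3)2 5/6 ok · (3,4)2 7/7 ok · (3,5)2 4/4 ok
Row 4: (4,0)1 2/2 ok · (4,2)1 1/3 unhappy · (4,3)2 3/4 ok · (4,4)2 5/5 ok · (4,5)2 3/3 ok

(0,3), (0,4), (1,1), (1,4), (2,2), (4,2)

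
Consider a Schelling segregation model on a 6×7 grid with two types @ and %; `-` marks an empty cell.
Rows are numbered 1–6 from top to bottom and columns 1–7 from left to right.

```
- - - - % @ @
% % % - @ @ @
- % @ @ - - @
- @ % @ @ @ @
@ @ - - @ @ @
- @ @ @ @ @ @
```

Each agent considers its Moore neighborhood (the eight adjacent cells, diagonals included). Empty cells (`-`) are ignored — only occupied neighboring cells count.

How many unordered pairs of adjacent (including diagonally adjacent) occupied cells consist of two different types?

Scan each occupied cell's neighbors to the right and below (and the two forward diagonals) so each pair is counted once.
Row 1: %(1,5)–@(1,6)≠ %(1,5)–@(2,5)≠ %(1,5)–@(2,6)≠ @(1,6)–@(1,7)= @(1,6)–@(2,6)= @(1,6)–@(2,7)= @(1,6)–@(2,5)= @(1,7)–@(2,7)= @(1,7)–@(2,6)=  → 3/9 unlike.
Row 2: %(2,1)–%(2,2)= %(2,1)–%(3,2)= %(2,2)–%(2,3)= %(2,2)–%(3,2)= %(2,2)–@(3,3)≠ %(2,3)–@(3,3)≠ %(2,3)–@(3,4)≠ %(2,3)–%(3,2)= @(2,5)–@(2,6)= @(2,5)–@(3,4)= @(2,6)–@(2,7)= @(2,6)–@(3,7)= @(2,7)–@(3,7)=  → 3/13 unlike.
Row 3: %(3,2)–@(3,3)≠ %(3,2)–@(4,2)≠ %(3,2)–%(4,3)= @(3,3)–@(3,4)= @(3,3)–%(4,3)≠ @(3,3)–@(4,4)= @(3,3)–@(4,2)= @(3,4)–@(4,4)= @(3,4)–@(4,5)= @(3,4)–%(4,3)≠ @(3,7)–@(4,7)= @(3,7)–@(4,6)=  → 4/12 unlike.
Row 4: @(4,2)–%(4,3)≠ @(4,2)–@(5,2)= @(4,2)–@(5,1)= %(4,3)–@(4,4)≠ %(4,3)–@(5,2)≠ @(4,4)–@(4,5)= @(4,4)–@(5,5)= @(4,5)–@(4,6)= @(4,5)–@(5,5)= @(4,5)–@(5,6)= @(4,6)–@(4,7)= @(4,6)–@(5,6)= @(4,6)–@(5,7)= @(4,6)–@(5,5)= @(4,7)–@(5,7)= @(4,7)–@(5,6)=  → 3/16 unlike.
Row 5: @(5,1)–@(5,2)= @(5,1)–@(6,2)= @(5,2)–@(6,2)= @(5,2)–@(6,3)= @(5,5)–@(5,6)= @(5,5)–@(6,5)= @(5,5)–@(6,6)= @(5,5)–@(6,4)= @(5,6)–@(5,7)= @(5,6)–@(6,6)= @(5,6)–@(6,7)= @(5,6)–@(6,5)= @(5,7)–@(6,7)= @(5,7)–@(6,6)=  → 0/14 unlike.
Row 6: @(6,2)–@(6,3)= @(6,3)–@(6,4)= @(6,4)–@(6,5)= @(6,5)–@(6,6)= @(6,6)–@(6,7)=  → 0/5 unlike.
Total adjacent occupied pairs: 69; unlike-type pairs: 13.

13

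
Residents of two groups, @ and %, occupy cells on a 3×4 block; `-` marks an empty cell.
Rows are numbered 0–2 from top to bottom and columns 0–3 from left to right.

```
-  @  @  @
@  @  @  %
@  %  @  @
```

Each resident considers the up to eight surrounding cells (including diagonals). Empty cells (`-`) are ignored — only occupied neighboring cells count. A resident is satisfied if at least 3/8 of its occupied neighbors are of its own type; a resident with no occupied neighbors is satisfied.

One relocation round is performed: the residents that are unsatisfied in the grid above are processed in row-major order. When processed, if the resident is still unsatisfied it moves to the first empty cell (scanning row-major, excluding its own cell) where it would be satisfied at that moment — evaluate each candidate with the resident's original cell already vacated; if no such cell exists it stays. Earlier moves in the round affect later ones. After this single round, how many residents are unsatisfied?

2

Initially unsatisfied (in order): (1,3), (2,1).
  (1,3): no empty cell satisfies it; stays.
  (2,1): no empty cell satisfies it; stays.
Resulting grid:
- @ @ @
@ @ @ %
@ % @ @
Unsatisfied now: (1,3), (2,1).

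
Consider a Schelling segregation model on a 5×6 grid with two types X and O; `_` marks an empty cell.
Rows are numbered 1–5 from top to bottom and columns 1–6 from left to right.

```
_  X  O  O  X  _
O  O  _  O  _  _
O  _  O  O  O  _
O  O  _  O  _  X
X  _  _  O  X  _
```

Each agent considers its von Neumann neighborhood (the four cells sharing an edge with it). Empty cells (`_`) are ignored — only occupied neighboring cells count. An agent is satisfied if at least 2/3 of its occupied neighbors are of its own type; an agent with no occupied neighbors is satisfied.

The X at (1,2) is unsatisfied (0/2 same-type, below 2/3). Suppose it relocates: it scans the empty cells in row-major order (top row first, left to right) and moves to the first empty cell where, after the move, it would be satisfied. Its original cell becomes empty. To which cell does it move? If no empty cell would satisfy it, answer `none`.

Vacating (1,2). Empty cells in order:
  (1,1): 0/1 same-type → still unsatisfied.
  (1,6): 1/1 same-type → satisfied — stop here.

(1,6)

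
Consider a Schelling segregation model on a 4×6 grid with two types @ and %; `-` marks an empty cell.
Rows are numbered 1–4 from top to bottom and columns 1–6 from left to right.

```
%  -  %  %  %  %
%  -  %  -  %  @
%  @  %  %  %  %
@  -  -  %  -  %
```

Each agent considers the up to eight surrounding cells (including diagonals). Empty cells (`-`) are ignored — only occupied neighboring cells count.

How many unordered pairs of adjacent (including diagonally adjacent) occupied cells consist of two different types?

10

Scan each occupied cell's neighbors to the right and below (and the two forward diagonals) so each pair is counted once.
From row 1: 2 unlike of 11 pairs (running 2/11).
From row 2: 5 unlike of 11 pairs (running 7/22).
From row 3: 3 unlike of 12 pairs (running 10/34).
Total adjacent occupied pairs: 34; unlike-type pairs: 10.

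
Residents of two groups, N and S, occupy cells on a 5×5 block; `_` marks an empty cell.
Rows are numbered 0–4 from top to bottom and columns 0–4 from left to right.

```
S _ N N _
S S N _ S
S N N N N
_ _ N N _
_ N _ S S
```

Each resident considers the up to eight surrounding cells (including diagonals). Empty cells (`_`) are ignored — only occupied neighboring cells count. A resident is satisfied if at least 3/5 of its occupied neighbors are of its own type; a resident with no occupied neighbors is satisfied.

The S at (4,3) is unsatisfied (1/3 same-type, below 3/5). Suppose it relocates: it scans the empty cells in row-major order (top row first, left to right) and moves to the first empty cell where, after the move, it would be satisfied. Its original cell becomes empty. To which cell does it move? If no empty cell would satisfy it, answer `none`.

Vacating (4,3). Empty cells in order:
  (0,1): 3/5 same-type → satisfied — stop here.

(0,1)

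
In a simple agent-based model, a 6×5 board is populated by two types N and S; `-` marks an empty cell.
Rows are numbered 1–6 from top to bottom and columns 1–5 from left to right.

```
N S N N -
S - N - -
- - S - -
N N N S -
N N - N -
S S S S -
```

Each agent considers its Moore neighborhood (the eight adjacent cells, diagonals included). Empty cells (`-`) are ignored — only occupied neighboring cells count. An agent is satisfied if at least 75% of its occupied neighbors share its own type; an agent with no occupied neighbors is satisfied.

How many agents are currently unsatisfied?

(1,1)N 0/2 not
(1,2)S 1/4 not
(1,3)N 2/3 not
(1,4)N 2/2 satisfied
(2,1)S 1/2 not
(2,3)N 2/4 not
(3,3)S 1/4 not
(4,1)N 3/3 satisfied
(4,2)N 4/5 satisfied
(4,3)N 3/5 not
(4,4)S 1/3 not
(5,1)N 3/5 not
(5,2)N 4/7 not
(5,4)N 1/4 not
(6,1)S 1/3 not
(6,2)S 2/4 not
(6,3)S 2/4 not
(6,4)S 1/2 not
Unsatisfied: (1,1), (1,2), (1,3), (2,1), (2,3), (3,3), (4,3), (4,4), (5,1), (5,2), (5,4), (6,1), (6,2), (6,3), (6,4) — 15 in total.

15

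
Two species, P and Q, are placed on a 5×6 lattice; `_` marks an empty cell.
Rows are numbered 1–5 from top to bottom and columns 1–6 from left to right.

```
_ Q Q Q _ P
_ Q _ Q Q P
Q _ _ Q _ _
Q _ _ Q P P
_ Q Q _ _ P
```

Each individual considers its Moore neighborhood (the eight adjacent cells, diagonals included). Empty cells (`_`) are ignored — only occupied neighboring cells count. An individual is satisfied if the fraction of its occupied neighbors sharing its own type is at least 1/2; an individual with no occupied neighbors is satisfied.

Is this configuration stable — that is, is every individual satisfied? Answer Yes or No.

(1,2)Q 2/2 satisfied
(1,3)Q 4/4 satisfied
(1,4)Q 3/3 satisfied
(1,6)P 1/2 satisfied
(2,2)Q 3/3 satisfied
(2,4)Q 4/4 satisfied
(2,5)Q 3/5 satisfied
(2,6)P 1/2 satisfied
(3,1)Q 2/2 satisfied
(3,4)Q 3/4 satisfied
(4,1)Q 2/2 satisfied
(4,4)Q 2/3 satisfied
(4,5)P 2/4 satisfied
(4,6)P 2/2 satisfied
(5,2)Q 2/2 satisfied
(5,3)Q 2/2 satisfied
(5,6)P 2/2 satisfied
All meet the threshold, so the configuration is stable.

Yes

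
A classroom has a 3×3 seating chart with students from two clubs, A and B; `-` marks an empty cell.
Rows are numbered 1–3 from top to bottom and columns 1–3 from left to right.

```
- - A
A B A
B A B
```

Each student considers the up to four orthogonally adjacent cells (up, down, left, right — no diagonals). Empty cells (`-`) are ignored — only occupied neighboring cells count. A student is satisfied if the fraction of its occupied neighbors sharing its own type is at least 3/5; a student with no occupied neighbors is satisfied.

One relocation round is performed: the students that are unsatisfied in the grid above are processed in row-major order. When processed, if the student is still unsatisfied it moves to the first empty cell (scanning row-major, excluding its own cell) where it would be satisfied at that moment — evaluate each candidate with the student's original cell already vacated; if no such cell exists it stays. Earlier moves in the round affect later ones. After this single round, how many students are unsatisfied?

2

Initially unsatisfied (in order): (2,1), (2,2), (2,3), (3,1), (3,2), (3,3).
  (2,1) → (1,1).
  (2,2): no empty cell satisfies it; stays.
  (2,3) → (1,2).
  (3,1) → (2,3).
  (3,2) → (3,1).
  (3,3): now satisfied by earlier moves; stays.
Resulting grid:
A A A
- B B
A - B
Unsatisfied now: (1,3), (2,2).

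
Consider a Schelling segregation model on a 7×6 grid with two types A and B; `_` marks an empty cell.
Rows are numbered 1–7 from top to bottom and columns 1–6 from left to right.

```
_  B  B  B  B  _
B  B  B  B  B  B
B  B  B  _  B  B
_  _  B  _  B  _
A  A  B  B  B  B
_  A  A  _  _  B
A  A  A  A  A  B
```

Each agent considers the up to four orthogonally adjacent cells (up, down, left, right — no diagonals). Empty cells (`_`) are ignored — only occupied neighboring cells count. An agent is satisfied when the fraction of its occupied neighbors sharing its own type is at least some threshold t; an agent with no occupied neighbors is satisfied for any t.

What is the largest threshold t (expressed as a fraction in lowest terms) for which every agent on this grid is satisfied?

Row 1: (1,2)B 2/2 · (1,3)B 3/3 · (1,4)B 3/3 · (1,5)B 2/2
Row 2: (2,1)B 2/2 · (2,2)B 4/4 · (2,3)B 4/4 · (2,4)B 3/3 · (2,5)B 4/4 · (2,6)B 2/2
Row 3: (3,1)B 2/2 · (3,2)B 3/3 · (3,3)B 3/3 · (3,5)B 3/3 · (3,6)B 2/2
Row 4: (4,3)B 2/2 · (4,5)B 2/2
Row 5: (5,1)A 1/1 · (5,2)A 2/3 · (5,3)B 2/4 · (5,4)B 2/2 · (5,5)B 3/3 · (5,6)B 2/2
Row 6: (6,2)A 3/3 · (6,3)A 2/3 · (6,6)B 2/2
Row 7: (7,1)A 1/1 · (7,2)A 3/3 · (7,3)A 3/3 · (7,4)A 2/2 · (7,5)A 1/2 · (7,6)B 1/2
The smallest same-type fraction is 2/4 at (5,3), which reduces to 1/2. Any threshold above that leaves this agent unsatisfied.

1/2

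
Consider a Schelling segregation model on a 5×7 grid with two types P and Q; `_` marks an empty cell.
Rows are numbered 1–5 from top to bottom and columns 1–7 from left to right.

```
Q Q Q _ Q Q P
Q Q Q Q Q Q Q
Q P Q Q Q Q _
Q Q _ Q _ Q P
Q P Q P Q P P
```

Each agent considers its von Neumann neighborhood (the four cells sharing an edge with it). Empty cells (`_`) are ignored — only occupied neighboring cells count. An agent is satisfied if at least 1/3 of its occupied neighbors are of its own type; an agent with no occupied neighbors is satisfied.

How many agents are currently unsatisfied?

6

(1,1)Q 2/2 ✓
(1,2)Q 3/3 ✓
(1,3)Q 2/2 ✓
(1,5)Q 2/2 ✓
(1,6)Q 2/3 ✓
(1,7)P 0/2 ✗
(2,1)Q 3/3 ✓
(2,2)Q 3/4 ✓
(2,3)Q 4/4 ✓
(2,4)Q 3/3 ✓
(2,5)Q 4/4 ✓
(2,6)Q 4/4 ✓
(2,7)Q 1/2 ✓
(3,1)Q 2/3 ✓
(3,2)P 0/4 ✗
(3,3)Q 2/3 ✓
(3,4)Q 4/4 ✓
(3,5)Q 3/3 ✓
(3,6)Q 3/3 ✓
(4,1)Q 3/3 ✓
(4,2)Q 1/3 ✓
(4,4)Q 1/2 ✓
(4,6)Q 1/3 ✓
(4,7)P 1/2 ✓
(5,1)Q 1/2 ✓
(5,2)P 0/3 ✗
(5,3)Q 0/2 ✗
(5,4)P 0/3 ✗
(5,5)Q 0/2 ✗
(5,6)P 1/3 ✓
(5,7)P 2/2 ✓
Unsatisfied: (1,7), (3,2), (5,2), (5,3), (5,4), (5,5) — 6 in total.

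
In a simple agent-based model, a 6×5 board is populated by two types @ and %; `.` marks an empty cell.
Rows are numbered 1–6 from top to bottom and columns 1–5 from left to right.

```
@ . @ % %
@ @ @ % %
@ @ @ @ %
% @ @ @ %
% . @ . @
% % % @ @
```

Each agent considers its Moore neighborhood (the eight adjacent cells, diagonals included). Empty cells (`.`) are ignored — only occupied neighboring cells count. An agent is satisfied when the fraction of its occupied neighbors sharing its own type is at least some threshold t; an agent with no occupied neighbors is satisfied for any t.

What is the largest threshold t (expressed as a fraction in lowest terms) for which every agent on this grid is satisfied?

(1,1)@ 2/2
(1,3)@ 2/4
(1,4)% 3/5
(1,5)% 3/3
(2,1)@ 4/4
(2,2)@ 7/7
(2,3)@ 5/7
(2,4)% 4/8
(2,5)% 4/5
(3,1)@ 4/5
(3,2)@ 7/8
(3,3)@ 7/8
(3,4)@ 4/8
(3,5)% 3/5
(4,1)% 1/4
(4,2)@ 5/7
(4,3)@ 6/6
(4,4)@ 5/7
(4,5)% 1/4
(5,1)% 3/4
(5,3)@ 4/6
(5,5)@ 3/4
(6,1)% 2/2
(6,2)% 3/4
(6,3)% 1/3
(6,4)@ 3/4
(6,5)@ 2/2
The smallest same-type fraction is 1/4 at (4,1), which reduces to 1/4. Any threshold above that leaves this agent unsatisfied.

1/4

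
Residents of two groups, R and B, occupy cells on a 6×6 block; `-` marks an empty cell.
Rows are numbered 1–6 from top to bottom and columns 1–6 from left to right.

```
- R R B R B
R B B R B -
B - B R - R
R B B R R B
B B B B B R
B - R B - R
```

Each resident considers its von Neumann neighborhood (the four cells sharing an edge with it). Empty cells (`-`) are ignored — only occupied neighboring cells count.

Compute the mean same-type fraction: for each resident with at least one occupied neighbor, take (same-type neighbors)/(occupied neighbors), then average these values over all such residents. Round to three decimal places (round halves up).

(1,2)R 1/2
(1,3)R 1/3
(1,4)B 0/3
(1,5)R 0/3
(1,6)B 0/1
(2,1)R 0/2
(2,2)B 1/3
(2,3)B 2/4
(2,4)R 1/4
(2,5)B 0/2
(3,1)B 0/2
(3,3)B 2/3
(3,4)R 2/3
(3,6)R 0/1
(4,1)R 0/3
(4,2)B 2/3
(4,3)B 3/4
(4,4)R 2/4
(4,5)R 1/3
(4,6)B 0/3
(5,1)B 2/3
(5,2)B 3/3
(5,3)B 3/4
(5,4)B 3/4
(5,5)B 1/3
(5,6)R 1/3
(6,1)B 1/1
(6,3)R 0/2
(6,4)B 1/2
(6,6)R 1/1
Sum over 30 residents: 1/2 + 1/3 + 0/3 + 0/3 + 0/1 + 0/2 + 1/3 + 2/4 + 1/4 + 0/2 + 0/2 + 2/3 + 2/3 + 0/1 + 0/3 + 2/3 + 3/4 + 2/4 + 1/3 + 0/3 + 2/3 + 3/3 + 3/4 + 3/4 + 1/3 + 1/3 + 1/1 + 0/2 + 1/2 + 1/1 = 71/6; mean = 71/6 ÷ 30 = 71/180 = 0.394444… → 0.394.

0.394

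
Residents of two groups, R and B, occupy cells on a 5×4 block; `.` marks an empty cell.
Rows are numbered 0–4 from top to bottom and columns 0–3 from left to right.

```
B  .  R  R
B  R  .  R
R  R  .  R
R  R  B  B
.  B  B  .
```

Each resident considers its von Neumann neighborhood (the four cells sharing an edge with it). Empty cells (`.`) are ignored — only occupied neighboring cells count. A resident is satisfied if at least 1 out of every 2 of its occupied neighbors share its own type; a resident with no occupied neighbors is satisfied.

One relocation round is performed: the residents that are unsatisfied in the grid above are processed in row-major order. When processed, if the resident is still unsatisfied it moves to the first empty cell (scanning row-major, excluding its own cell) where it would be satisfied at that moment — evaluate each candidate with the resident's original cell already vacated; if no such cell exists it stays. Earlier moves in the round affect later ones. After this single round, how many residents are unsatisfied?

Initially unsatisfied (in order): (1,0).
  (1,0) → (4,0).
Resulting grid:
B . R R
. R . R
R R . R
R R B B
B B B .
All satisfied now.

0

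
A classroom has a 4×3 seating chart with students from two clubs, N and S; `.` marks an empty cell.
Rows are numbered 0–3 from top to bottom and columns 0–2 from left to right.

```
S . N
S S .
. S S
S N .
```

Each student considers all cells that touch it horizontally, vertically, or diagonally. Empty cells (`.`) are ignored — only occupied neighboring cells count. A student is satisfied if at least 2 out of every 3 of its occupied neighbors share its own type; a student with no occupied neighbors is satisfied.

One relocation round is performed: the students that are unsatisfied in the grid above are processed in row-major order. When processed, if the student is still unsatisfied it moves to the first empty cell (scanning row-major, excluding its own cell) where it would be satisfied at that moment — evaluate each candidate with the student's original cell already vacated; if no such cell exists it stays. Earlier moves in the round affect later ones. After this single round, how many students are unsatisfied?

2

Initially unsatisfied (in order): (0,2), (3,0), (3,1).
  (0,2): no empty cell satisfies it; stays.
  (3,0) → (0,1).
  (3,1): no empty cell satisfies it; stays.
Resulting grid:
S S N
S S .
. S S
. N .
Unsatisfied now: (0,2), (3,1).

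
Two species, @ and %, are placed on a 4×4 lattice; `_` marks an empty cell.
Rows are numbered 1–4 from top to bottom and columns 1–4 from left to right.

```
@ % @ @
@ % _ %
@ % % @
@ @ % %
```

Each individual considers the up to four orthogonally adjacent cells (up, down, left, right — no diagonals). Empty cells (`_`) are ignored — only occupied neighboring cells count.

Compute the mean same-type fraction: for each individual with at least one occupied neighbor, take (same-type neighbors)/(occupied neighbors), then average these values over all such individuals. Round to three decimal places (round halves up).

0.500

(1,1)@ 1/2
(1,2)% 1/3
(1,3)@ 1/2
(1,4)@ 1/2
(2,1)@ 2/3
(2,2)% 2/3
(2,4)% 0/2
(3,1)@ 2/3
(3,2)% 2/4
(3,3)% 2/3
(3,4)@ 0/3
(4,1)@ 2/2
(4,2)@ 1/3
(4,3)% 2/3
(4,4)% 1/2
Sum over 15 individuals: 1/2 + 1/3 + 1/2 + 1/2 + 2/3 + 2/3 + 0/2 + 2/3 + 2/4 + 2/3 + 0/3 + 2/2 + 1/3 + 2/3 + 1/2 = 15/2; mean = 15/2 ÷ 15 = 1/2 = 0.5 → 0.500.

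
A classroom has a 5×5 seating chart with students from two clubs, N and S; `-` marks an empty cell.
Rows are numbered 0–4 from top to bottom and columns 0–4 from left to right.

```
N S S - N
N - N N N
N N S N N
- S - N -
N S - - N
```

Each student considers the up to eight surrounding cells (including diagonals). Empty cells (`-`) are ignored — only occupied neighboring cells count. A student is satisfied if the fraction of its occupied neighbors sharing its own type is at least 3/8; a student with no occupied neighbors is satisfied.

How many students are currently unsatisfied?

4

(0,0)N 1/2 ✓
(0,1)S 1/4 ✗
(0,2)S 1/3 ✗
(0,4)N 2/2 ✓
(1,0)N 3/4 ✓
(1,2)N 3/6 ✓
(1,3)N 5/7 ✓
(1,4)N 4/4 ✓
(2,0)N 2/3 ✓
(2,1)N 3/5 ✓
(2,2)S 1/6 ✗
(2,3)N 5/6 ✓
(2,4)N 4/4 ✓
(3,1)S 2/5 ✓
(3,3)N 3/4 ✓
(4,0)N 0/2 ✗
(4,1)S 1/2 ✓
(4,4)N 1/1 ✓
Unsatisfied: (0,1), (0,2), (2,2), (4,0) — 4 in total.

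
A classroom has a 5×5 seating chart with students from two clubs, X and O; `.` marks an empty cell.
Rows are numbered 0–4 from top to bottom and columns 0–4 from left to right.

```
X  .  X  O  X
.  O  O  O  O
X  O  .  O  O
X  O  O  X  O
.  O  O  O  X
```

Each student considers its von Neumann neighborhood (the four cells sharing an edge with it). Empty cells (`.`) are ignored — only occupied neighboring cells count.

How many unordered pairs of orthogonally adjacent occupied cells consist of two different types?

Scan each occupied cell's neighbors to the right and below so each pair is counted once.
Row 0: X(0,2)–O(0,3)≠ X(0,2)–O(1,2)≠ O(0,3)–X(0,4)≠ O(0,3)–O(1,3)= X(0,4)–O(1,4)≠  → 4/5 unlike.
Row 1: O(1,1)–O(1,2)= O(1,1)–O(2,1)= O(1,2)–O(1,3)= O(1,3)–O(1,4)= O(1,3)–O(2,3)= O(1,4)–O(2,4)=  → 0/6 unlike.
Row 2: X(2,0)–O(2,1)≠ X(2,0)–X(3,0)= O(2,1)–O(3,1)= O(2,3)–O(2,4)= O(2,3)–X(3,3)≠ O(2,4)–O(3,4)=  → 2/6 unlike.
Row 3: X(3,0)–O(3,1)≠ O(3,1)–O(3,2)= O(3,1)–O(4,1)= O(3,2)–X(3,3)≠ O(3,2)–O(4,2)= X(3,3)–O(3,4)≠ X(3,3)–O(4,3)≠ O(3,4)–X(4,4)≠  → 5/8 unlike.
Row 4: O(4,1)–O(4,2)= O(4,2)–O(4,3)= O(4,3)–X(4,4)≠  → 1/3 unlike.
Total adjacent occupied pairs: 28; unlike-type pairs: 12.

12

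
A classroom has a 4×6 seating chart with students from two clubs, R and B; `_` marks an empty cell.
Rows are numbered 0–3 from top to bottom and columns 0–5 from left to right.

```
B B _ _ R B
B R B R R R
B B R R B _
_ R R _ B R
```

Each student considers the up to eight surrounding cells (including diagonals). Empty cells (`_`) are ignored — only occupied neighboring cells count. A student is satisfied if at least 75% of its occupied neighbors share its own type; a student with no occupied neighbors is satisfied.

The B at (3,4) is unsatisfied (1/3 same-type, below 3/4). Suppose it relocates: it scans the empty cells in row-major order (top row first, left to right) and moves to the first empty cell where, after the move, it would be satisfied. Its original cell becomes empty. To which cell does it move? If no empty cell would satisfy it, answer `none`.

Vacating (3,4). Empty cells in order:
  (0,2): 2/4 same-type → still unsatisfied.
  (0,3): 1/4 same-type → still unsatisfied.
  (2,5): 1/4 same-type → still unsatisfied.
  (3,0): 2/3 same-type → still unsatisfied.
  (3,3): 1/4 same-type → still unsatisfied.

none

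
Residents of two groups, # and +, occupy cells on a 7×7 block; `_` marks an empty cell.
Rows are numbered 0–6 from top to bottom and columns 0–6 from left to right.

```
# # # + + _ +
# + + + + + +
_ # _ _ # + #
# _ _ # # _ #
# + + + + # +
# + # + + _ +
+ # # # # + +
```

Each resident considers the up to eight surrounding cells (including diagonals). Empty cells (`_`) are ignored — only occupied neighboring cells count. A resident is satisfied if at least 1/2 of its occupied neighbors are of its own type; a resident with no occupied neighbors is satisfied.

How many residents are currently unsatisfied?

14

(0,0)# 2/3 ✓
(0,1)# 3/5 ✓
(0,2)# 1/5 ✗
(0,3)+ 4/5 ✓
(0,4)+ 4/4 ✓
(0,6)+ 2/2 ✓
(1,0)# 3/4 ✓
(1,1)+ 1/6 ✗
(1,2)+ 3/6 ✓
(1,3)+ 4/6 ✓
(1,4)+ 5/6 ✓
(1,5)+ 5/7 ✓
(1,6)+ 3/4 ✓
(2,1)# 2/4 ✓
(2,4)# 2/6 ✗
(2,5)+ 3/7 ✗
(2,6)# 1/4 ✗
(3,0)# 2/3 ✓
(3,3)# 2/5 ✗
(3,4)# 3/6 ✓
(3,6)# 2/4 ✓
(4,0)# 2/4 ✓
(4,1)+ 2/6 ✗
(4,2)+ 4/6 ✓
(4,3)+ 4/7 ✓
(4,4)+ 3/6 ✓
(4,5)# 2/6 ✗
(4,6)+ 1/3 ✗
(5,0)# 2/5 ✗
(5,1)+ 3/8 ✗
(5,2)# 3/8 ✗
(5,3)+ 4/8 ✓
(5,4)+ 4/7 ✓
(5,6)+ 3/4 ✓
(6,0)+ 1/3 ✗
(6,1)# 3/5 ✓
(6,2)# 3/5 ✓
(6,3)# 3/5 ✓
(6,4)# 1/4 ✗
(6,5)+ 3/4 ✓
(6,6)+ 2/2 ✓
Unsatisfied: (0,2), (1,1), (2,4), (2,5), (2,6), (3,3), (4,1), (4,5), (4,6), (5,0), (5,1), (5,2), (6,0), (6,4) — 14 in total.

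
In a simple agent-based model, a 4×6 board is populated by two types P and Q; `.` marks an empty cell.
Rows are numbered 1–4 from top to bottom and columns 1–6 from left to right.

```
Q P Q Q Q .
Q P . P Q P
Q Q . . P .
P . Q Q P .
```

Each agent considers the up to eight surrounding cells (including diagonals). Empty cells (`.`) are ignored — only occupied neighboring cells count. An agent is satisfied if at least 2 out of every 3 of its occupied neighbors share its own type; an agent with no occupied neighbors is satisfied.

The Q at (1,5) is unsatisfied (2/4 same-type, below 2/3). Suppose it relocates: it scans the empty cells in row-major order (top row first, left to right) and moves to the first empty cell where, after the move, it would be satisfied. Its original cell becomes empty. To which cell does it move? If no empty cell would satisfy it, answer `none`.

Vacating (1,5). Empty cells in order:
  (1,6): 1/2 same-type → still unsatisfied.
  (2,3): 3/6 same-type → still unsatisfied.
  (3,3): 3/5 same-type → still unsatisfied.
  (3,4): 3/6 same-type → still unsatisfied.
  (3,6): 1/4 same-type → still unsatisfied.
  (4,2): 3/4 same-type → satisfied — stop here.

(4,2)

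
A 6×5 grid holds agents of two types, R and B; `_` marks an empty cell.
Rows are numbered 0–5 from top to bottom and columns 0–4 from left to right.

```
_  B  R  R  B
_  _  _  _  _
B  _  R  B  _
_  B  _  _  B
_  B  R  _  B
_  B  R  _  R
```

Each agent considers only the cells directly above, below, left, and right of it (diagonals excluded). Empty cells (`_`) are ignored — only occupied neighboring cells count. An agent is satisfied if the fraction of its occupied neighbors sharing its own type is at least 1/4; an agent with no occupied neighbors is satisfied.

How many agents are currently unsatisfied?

Row 0: (0,1)B 0/1 ✗ · (0,2)R 1/2 ✓ · (0,3)R 1/2 ✓ · (0,4)B 0/1 ✗
Row 2: (2,0)B 0/0 ✓ · (2,2)R 0/1 ✗ · (2,3)B 0/1 ✗
Row 3: (3,1)B 1/1 ✓ · (3,4)B 1/1 ✓
Row 4: (4,1)B 2/3 ✓ · (4,2)R 1/2 ✓ · (4,4)B 1/2 ✓
Row 5: (5,1)B 1/2 ✓ · (5,2)R 1/2 ✓ · (5,4)R 0/1 ✗
Unsatisfied: (0,1), (0,4), (2,2), (2,3), (5,4) — 5 in total.

5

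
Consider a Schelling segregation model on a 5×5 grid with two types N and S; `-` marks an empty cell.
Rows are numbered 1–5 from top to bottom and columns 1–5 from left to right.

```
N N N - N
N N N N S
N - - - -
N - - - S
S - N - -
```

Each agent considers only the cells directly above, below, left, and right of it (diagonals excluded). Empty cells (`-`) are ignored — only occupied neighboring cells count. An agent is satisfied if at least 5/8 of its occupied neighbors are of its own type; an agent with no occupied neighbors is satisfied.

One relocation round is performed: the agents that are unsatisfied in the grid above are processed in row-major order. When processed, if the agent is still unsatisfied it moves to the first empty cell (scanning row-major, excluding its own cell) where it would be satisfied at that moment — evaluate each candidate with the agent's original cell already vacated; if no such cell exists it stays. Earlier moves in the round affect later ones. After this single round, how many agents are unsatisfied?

0

Initially unsatisfied (in order): (1,5), (2,4), (2,5), (4,1), (5,1).
  (1,5) → (1,4).
  (2,4): now satisfied by earlier moves; stays.
  (2,5) → (3,5).
  (4,1) → (1,5).
  (5,1): now satisfied by earlier moves; stays.
Resulting grid:
N N N N N
N N N N -
N - - - S
- - - - S
S - N - -
All satisfied now.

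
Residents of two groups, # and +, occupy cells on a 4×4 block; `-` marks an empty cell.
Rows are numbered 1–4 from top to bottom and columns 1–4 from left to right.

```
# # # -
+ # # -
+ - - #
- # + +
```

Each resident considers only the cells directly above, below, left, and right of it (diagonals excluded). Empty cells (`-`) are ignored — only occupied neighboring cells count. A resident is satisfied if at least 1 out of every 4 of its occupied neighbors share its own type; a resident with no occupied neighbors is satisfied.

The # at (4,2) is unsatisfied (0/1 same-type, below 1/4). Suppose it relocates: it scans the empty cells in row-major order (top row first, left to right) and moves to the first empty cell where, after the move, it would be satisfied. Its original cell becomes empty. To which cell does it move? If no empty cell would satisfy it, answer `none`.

(1,4)

Vacating (4,2). Empty cells in order:
  (1,4): 1/1 same-type → satisfied — stop here.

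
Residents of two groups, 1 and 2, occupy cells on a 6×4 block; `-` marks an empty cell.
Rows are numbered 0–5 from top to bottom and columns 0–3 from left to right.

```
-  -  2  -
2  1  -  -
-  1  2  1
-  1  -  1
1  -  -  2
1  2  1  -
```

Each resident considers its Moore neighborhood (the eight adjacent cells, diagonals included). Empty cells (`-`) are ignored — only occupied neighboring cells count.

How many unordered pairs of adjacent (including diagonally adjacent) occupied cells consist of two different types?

13

Scan each occupied cell's neighbors to the right and below (and the two forward diagonals) so each pair is counted once.
Row 0: 2(0,2)–1(1,1)≠  → 1/1 unlike.
Row 1: 2(1,0)–1(1,1)≠ 2(1,0)–1(2,1)≠ 1(1,1)–1(2,1)= 1(1,1)–2(2,2)≠  → 3/4 unlike.
Row 2: 1(2,1)–2(2,2)≠ 1(2,1)–1(3,1)= 2(2,2)–1(2,3)≠ 2(2,2)–1(3,3)≠ 2(2,2)–1(3,1)≠ 1(2,3)–1(3,3)=  → 4/6 unlike.
Row 3: 1(3,1)–1(4,0)= 1(3,3)–2(4,3)≠  → 1/2 unlike.
Row 4: 1(4,0)–1(5,0)= 1(4,0)–2(5,1)≠ 2(4,3)–1(5,2)≠  → 2/3 unlike.
Row 5: 1(5,0)–2(5,1)≠ 2(5,1)–1(5,2)≠  → 2/2 unlike.
Total adjacent occupied pairs: 18; unlike-type pairs: 13.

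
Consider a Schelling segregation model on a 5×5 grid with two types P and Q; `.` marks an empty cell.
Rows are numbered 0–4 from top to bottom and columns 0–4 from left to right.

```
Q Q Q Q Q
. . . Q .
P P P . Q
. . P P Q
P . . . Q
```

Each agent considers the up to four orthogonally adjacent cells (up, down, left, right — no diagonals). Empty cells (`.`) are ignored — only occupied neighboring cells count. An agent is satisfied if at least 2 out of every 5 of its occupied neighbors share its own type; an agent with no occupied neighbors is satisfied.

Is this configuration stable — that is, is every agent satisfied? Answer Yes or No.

Yes

(0,0)Q 1/1 ok
(0,1)Q 2/2 ok
(0,2)Q 2/2 ok
(0,3)Q 3/3 ok
(0,4)Q 1/1 ok
(1,3)Q 1/1 ok
(2,0)P 1/1 ok
(2,1)P 2/2 ok
(2,2)P 2/2 ok
(2,4)Q 1/1 ok
(3,2)P 2/2 ok
(3,3)P 1/2 ok
(3,4)Q 2/3 ok
(4,0)P 0/0 ok
(4,4)Q 1/1 ok
All meet the threshold, so the configuration is stable.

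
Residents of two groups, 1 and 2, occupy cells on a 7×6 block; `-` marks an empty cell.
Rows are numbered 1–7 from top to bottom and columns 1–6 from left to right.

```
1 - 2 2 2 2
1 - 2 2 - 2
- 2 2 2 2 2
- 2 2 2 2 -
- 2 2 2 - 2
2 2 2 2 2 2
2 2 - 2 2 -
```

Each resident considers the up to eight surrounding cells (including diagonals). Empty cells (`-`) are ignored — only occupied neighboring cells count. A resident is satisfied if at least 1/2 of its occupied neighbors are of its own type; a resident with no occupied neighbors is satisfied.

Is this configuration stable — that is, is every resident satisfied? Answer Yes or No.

Yes

(1,1)1 1/1 ok
(1,3)2 3/3 ok
(1,4)2 4/4 ok
(1,5)2 4/4 ok
(1,6)2 2/2 ok
(2,1)1 1/2 ok
(2,3)2 6/6 ok
(2,4)2 7/7 ok
(2,6)2 4/4 ok
(3,2)2 4/5 ok
(3,3)2 7/7 ok
(3,4)2 7/7 ok
(3,5)2 6/6 ok
(3,6)2 3/3 ok
(4,2)2 5/5 ok
(4,3)2 8/8 ok
(4,4)2 7/7 ok
(4,5)2 6/6 ok
(5,2)2 6/6 ok
(5,3)2 8/8 ok
(5,4)2 7/7 ok
(5,6)2 3/3 ok
(6,1)2 4/4 ok
(6,2)2 6/6 ok
(6,3)2 7/7 ok
(6,4)2 6/6 ok
(6,5)2 6/6 ok
(6,6)2 3/3 ok
(7,1)2 3/3 ok
(7,2)2 4/4 ok
(7,4)2 4/4 ok
(7,5)2 4/4 ok
All meet the threshold, so the configuration is stable.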